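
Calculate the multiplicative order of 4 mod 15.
Powers of 4 mod 15: 4^1≡4, 4^2≡1. ord_15(4) = 2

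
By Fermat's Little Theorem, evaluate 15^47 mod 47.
By Fermat: 15^{46} ≡ 1 (mod 47). So 15^{47} = 15^{46} · 15^{1} ≡ 15^{1} ≡ 15 (mod 47)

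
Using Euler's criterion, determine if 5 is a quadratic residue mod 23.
By Euler's criterion: 5^{11} ≡ 22 (mod 23). Since this equals -1 (≡ 22), 5 is not a QR.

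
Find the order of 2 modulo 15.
Powers of 2 mod 15: 2^1≡2, 2^2≡4, 2^3≡8, 2^4≡1. Order = 4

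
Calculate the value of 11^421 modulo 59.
Using Fermat: 11^{58} ≡ 1 mod 59. 421 ≡ 15 mod 58. So 11^{421} ≡ 11^{15} ≡ 44 mod 59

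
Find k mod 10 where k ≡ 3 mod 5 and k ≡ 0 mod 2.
M = 5 × 2 = 10. M₁ = 2, y₁ ≡ 3 mod 5. M₂ = 5, y₂ ≡ 1 mod 2. k = 3×2×3 + 0×5×1 ≡ 8 mod 10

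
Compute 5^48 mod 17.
Using Fermat: 5^{16} ≡ 1 (mod 17). 48 ≡ 0 (mod 16). So 5^{48} ≡ 5^{0} ≡ 1 (mod 17)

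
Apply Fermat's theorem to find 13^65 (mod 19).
By Fermat: 13^{18} ≡ 1 (mod 19). 65 = 3×18 + 11. So 13^{65} ≡ 13^{11} ≡ 2 (mod 19)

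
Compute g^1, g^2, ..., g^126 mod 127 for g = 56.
56^1, 56^2, ..., 56^{126} mod 127: [56, 88, 102, 124, 86, 117, 75, 9, 123, 30, 29, 100, 12, 37, 40, 81, 91, 16, 7, 11, 108, 79, 106, 94, 57, 17, 63, 99, 83, 76, 65, 84, 5, 26, 59, 2, 112, 49, 77, 121, 45, 107, 23, 18, 119, 60, 58, 73, 24, 74, 80, 35, 55, 32, 14, 22, 89, 31, 85, 61, 114, 34, 126, 71, 39, 25, 3, 41, 10, 52, 118, 4, 97, 98, 27, 115, 90, 87, 46, 36, 111, 120, 116, 19, 48, 21, 33, 70, 110, 64, 28, 44, 51, 62, 43, 122, 101, 68, 125, 15, 78, 50, 6, 82, 20, 104, 109, 8, 67, 69, 54, 103, 53, 47, 92, 72, 95, 113, 105, 38, 96, 42, 66, 13, 93, 1]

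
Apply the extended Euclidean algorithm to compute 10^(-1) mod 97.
Extended GCD: 10(-29) + 97(3) = 1. So 10^(-1) ≡ -29 ≡ 68 (mod 97). Verify: 10 × 68 = 680 ≡ 1 (mod 97)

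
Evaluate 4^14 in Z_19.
By repeated squaring mod 19: 4^{1}≡4, 4^{2}≡16, 4^{4}≡9, 4^{8}≡5. Then 4^{14} = 4^{8+4+2} ≡ 5 × 9 × 16 ≡ 17 mod 19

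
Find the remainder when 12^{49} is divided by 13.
By Fermat: 12^{12} ≡ 1 (mod 13). 49 = 4×12 + 1. So 12^{49} ≡ 12^{1} ≡ 12 (mod 13)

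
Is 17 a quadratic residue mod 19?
By Euler's criterion: 17^{9} ≡ 1 mod 19. Since this equals 1, 17 is a QR.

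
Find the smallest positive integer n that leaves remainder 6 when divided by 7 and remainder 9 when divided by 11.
M = 7 × 11 = 77. M₁ = 11, y₁ ≡ 2 (mod 7). M₂ = 7, y₂ ≡ 8 (mod 11). n = 6×11×2 + 9×7×8 ≡ 20 (mod 77)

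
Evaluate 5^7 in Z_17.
By repeated squaring mod 17: 5^{1}≡5, 5^{2}≡8, 5^{4}≡13. Then 5^{7} = 5^{4+2+1} ≡ 13 × 8 × 5 ≡ 10 mod 17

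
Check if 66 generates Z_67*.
66^{2} ≡ 1 (mod 67) and 2 < 66, so ord_67(66) = 2 ≠ 66 and 66 is not a primitive root.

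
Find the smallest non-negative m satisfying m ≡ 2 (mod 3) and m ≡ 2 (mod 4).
M = 3 × 4 = 12. M₁ = 4, y₁ ≡ 1 (mod 3). M₂ = 3, y₂ ≡ 3 (mod 4). m = 2×4×1 + 2×3×3 ≡ 2 (mod 12)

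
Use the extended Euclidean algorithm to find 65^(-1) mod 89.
Extended GCD: 65(-26) + 89(19) = 1. So 65^(-1) ≡ -26 ≡ 63 mod 89. Verify: 65 × 63 = 4095 ≡ 1 mod 89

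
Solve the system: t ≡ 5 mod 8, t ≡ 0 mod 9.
M = 8 × 9 = 72. M₁ = 9, y₁ ≡ 1 mod 8. M₂ = 8, y₂ ≡ 8 mod 9. t = 5×9×1 + 0×8×8 ≡ 45 mod 72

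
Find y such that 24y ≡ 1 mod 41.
Since 41 is prime, by Fermat 24^(-1) ≡ 24^{39} ≡ 12 mod 41. Verify: 24 × 12 = 288 ≡ 1 mod 41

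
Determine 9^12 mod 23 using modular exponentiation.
By repeated squaring (mod 23): 9^{1}≡9, 9^{2}≡12, 9^{4}≡6, 9^{8}≡13. Then 9^{12} = 9^{8+4} ≡ 13 × 6 ≡ 9 (mod 23)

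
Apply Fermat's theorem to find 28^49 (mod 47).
By Fermat: 28^{46} ≡ 1 (mod 47). So 28^{49} = 28^{46} · 28^{3} ≡ 28^{3} ≡ 3 (mod 47)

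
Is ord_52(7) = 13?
Powers of 7 mod 52: 7^1≡7, 7^2≡49, 7^3≡31, 7^4≡9, 7^5≡11, 7^6≡25, 7^7≡19, 7^8≡29, 7^9≡47, 7^10≡17, 7^11≡15, 7^12≡1. Already 7^12≡1, so the order is 12 < 13. No, the actual order is 12.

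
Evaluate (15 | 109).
(15/109) = 15^{54} mod 109 = 1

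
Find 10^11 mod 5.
By repeated squaring mod 5: 10^{1}≡0, 10^{2}≡0, 10^{4}≡0, 10^{8}≡0. Then 10^{11} = 10^{8+2+1} ≡ 0 × 0 × 0 ≡ 0 mod 5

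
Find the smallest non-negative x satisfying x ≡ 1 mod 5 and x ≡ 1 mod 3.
M = 5 × 3 = 15. M₁ = 3, y₁ ≡ 2 mod 5. M₂ = 5, y₂ ≡ 2 mod 3. x = 1×3×2 + 1×5×2 ≡ 1 mod 15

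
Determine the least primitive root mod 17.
g = 3. For each prime q|16: 3^{8}≡16, none ≡ 1, so ord_17(3) = 16 and 3 is a primitive root.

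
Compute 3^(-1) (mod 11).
Since 11 is prime, by Fermat 3^(-1) ≡ 3^{9} ≡ 4 (mod 11). Verify: 3 × 4 = 12 ≡ 1 (mod 11)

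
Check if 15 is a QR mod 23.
By Euler's criterion: 15^{11} ≡ 22 (mod 23). Since this equals -1 (≡ 22), 15 is not a QR.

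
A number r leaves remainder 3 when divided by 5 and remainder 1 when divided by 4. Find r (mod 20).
M = 5 × 4 = 20. M₁ = 4, y₁ ≡ 4 (mod 5). M₂ = 5, y₂ ≡ 1 (mod 4). r = 3×4×4 + 1×5×1 ≡ 13 (mod 20)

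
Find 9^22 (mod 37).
By repeated squaring (mod 37): 9^{1}≡9, 9^{2}≡7, 9^{4}≡12, 9^{8}≡33, 9^{16}≡16. Then 9^{22} = 9^{16+4+2} ≡ 16 × 12 × 7 ≡ 12 (mod 37)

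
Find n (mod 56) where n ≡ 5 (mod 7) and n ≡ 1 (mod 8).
M = 7 × 8 = 56. M₁ = 8, y₁ ≡ 1 (mod 7). M₂ = 7, y₂ ≡ 7 (mod 8). n = 5×8×1 + 1×7×7 ≡ 33 (mod 56)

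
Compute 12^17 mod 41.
By repeated squaring mod 41: 12^{1}≡12, 12^{2}≡21, 12^{4}≡31, 12^{8}≡18, 12^{16}≡37. Then 12^{17} = 12^{16+1} ≡ 37 × 12 ≡ 34 mod 41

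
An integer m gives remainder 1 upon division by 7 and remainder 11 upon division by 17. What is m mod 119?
M = 7 × 17 = 119. M₁ = 17, y₁ ≡ 5 mod 7. M₂ = 7, y₂ ≡ 5 mod 17. m = 1×17×5 + 11×7×5 ≡ 113 mod 119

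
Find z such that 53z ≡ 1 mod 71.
Since 71 is prime, by Fermat 53^(-1) ≡ 53^{69} ≡ 67 mod 71. Verify: 53 × 67 = 3551 ≡ 1 mod 71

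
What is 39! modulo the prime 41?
(40)! = (39)! × (40) ≡ -1 mod 41. So (39)! ≡ -1 × (40)^(-1) ≡ (-1)×(-1) = 1 mod 41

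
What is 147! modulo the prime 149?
(148)! = (147)! × (148) ≡ -1 (mod 149). So (147)! ≡ -1 × (148)^(-1) ≡ (-1)×(-1) = 1 (mod 149)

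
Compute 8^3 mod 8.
8^{3} = 512 ≡ 0 (mod 8)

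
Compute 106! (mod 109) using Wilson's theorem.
(108)! = (106)! × (107) × (108) ≡ -1 (mod 109). So (106)! ≡ -1 × [(108)(107)]^(-1) ≡ 54 (mod 109)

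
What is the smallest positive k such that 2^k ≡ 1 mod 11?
Powers of 2 mod 11: 2^1≡2, 2^2≡4, 2^3≡8, 2^4≡5, 2^5≡10, 2^6≡9, 2^7≡7, 2^8≡3, 2^9≡6, 2^10≡1. Order = 10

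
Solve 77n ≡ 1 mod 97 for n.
Since 97 is prime, by Fermat 77^(-1) ≡ 77^{95} ≡ 63 mod 97. Verify: 77 × 63 = 4851 ≡ 1 mod 97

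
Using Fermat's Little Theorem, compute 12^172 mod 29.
By Fermat: 12^{28} ≡ 1 mod 29. 172 ≡ 4 mod 28. So 12^{172} ≡ 12^{4} ≡ 1 mod 29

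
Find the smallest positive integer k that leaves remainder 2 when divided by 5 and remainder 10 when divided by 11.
M = 5 × 11 = 55. M₁ = 11, y₁ ≡ 1 mod 5. M₂ = 5, y₂ ≡ 9 mod 11. k = 2×11×1 + 10×5×9 ≡ 32 mod 55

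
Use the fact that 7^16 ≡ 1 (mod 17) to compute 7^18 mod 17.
By Fermat: 7^{16} ≡ 1 (mod 17). So 7^{18} = 7^{16} · 7^{2} ≡ 7^{2} ≡ 15 (mod 17)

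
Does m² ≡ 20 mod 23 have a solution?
By Euler's criterion: 20^{11} ≡ 22 mod 23. Since this equals -1 (≡ 22), 20 is not a QR.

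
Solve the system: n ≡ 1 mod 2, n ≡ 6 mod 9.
M = 2 × 9 = 18. M₁ = 9, y₁ ≡ 1 mod 2. M₂ = 2, y₂ ≡ 5 mod 9. n = 1×9×1 + 6×2×5 ≡ 15 mod 18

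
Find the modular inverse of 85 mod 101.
Since 101 is prime, by Fermat 85^(-1) ≡ 85^{99} ≡ 82 (mod 101). Verify: 85 × 82 = 6970 ≡ 1 (mod 101)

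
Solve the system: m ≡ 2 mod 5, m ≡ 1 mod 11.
M = 5 × 11 = 55. M₁ = 11, y₁ ≡ 1 mod 5. M₂ = 5, y₂ ≡ 9 mod 11. m = 2×11×1 + 1×5×9 ≡ 12 mod 55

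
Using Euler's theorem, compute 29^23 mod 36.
By Euler: 29^{12} ≡ 1 mod 36 since gcd(29, 36) = 1. 23 = 1×12 + 11. So 29^{23} ≡ 29^{11} ≡ 5 mod 36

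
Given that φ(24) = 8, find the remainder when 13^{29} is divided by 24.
By Euler: 13^{8} ≡ 1 (mod 24) since gcd(13, 24) = 1. 29 = 3×8 + 5. So 13^{29} ≡ 13^{5} ≡ 13 (mod 24)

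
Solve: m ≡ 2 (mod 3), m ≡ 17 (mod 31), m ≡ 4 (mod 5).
M = 3 × 31 × 5 = 465. M₁ = 155, y₁ ≡ 2 (mod 3). M₂ = 15, y₂ ≡ 29 (mod 31). M₃ = 93, y₃ ≡ 2 (mod 5). m = 2×155×2 + 17×15×29 + 4×93×2 ≡ 389 (mod 465)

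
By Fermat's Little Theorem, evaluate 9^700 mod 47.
By Fermat: 9^{46} ≡ 1 mod 47. 700 ≡ 10 mod 46. So 9^{700} ≡ 9^{10} ≡ 7 mod 47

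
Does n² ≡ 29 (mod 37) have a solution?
By Euler's criterion: 29^{18} ≡ 36 (mod 37). Since this equals -1 (≡ 36), 29 is not a QR.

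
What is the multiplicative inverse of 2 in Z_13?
Since 13 is prime, by Fermat 2^(-1) ≡ 2^{11} ≡ 7 (mod 13). Verify: 2 × 7 = 14 ≡ 1 (mod 13)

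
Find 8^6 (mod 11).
By repeated squaring (mod 11): 8^{1}≡8, 8^{2}≡9, 8^{4}≡4. Then 8^{6} = 8^{4+2} ≡ 4 × 9 ≡ 3 (mod 11)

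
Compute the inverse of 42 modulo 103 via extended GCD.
Extended GCD: 42(27) + 103(-11) = 1. So 42^(-1) ≡ 27 (mod 103). Verify: 42 × 27 = 1134 ≡ 1 (mod 103)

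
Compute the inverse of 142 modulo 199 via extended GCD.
Extended GCD: 142(-7) + 199(5) = 1. So 142^(-1) ≡ -7 ≡ 192 mod 199. Verify: 142 × 192 = 27264 ≡ 1 mod 199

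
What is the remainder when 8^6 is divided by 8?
By repeated squaring (mod 8): 8^{1}≡0, 8^{2}≡0, 8^{4}≡0. Then 8^{6} = 8^{4+2} ≡ 0 × 0 ≡ 0 (mod 8)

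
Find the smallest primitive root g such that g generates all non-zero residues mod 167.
g = 5. For each prime q|166: 5^{83}≡166, 5^{2}≡25, none ≡ 1, so ord_167(5) = 166 and 5 is a primitive root.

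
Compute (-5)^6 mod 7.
Using Fermat: (-5)^{6} ≡ 1 (mod 7). 6 ≡ 0 (mod 6). So (-5)^{6} ≡ (-5)^{0} ≡ 1 (mod 7)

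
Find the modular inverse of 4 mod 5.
Since 5 is prime, by Fermat 4^(-1) ≡ 4^{3} ≡ 4 mod 5. Verify: 4 × 4 = 16 ≡ 1 mod 5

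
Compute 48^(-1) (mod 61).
Since 61 is prime, by Fermat 48^(-1) ≡ 48^{59} ≡ 14 (mod 61). Verify: 48 × 14 = 672 ≡ 1 (mod 61)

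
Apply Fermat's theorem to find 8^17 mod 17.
By Fermat: 8^{16} ≡ 1 mod 17. So 8^{17} = 8^{16} · 8^{1} ≡ 8^{1} ≡ 8 mod 17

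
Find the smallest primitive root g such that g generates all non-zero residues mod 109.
g = 6. Powers: [6, 36, 107, 97, 37, 4, 24, 35, ...] generates all 108 non-zero residues.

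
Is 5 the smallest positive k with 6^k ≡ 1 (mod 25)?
Powers of 6 mod 25: 6^1≡6, 6^2≡11, 6^3≡16, 6^4≡21, 6^5≡1. First k with 6^k≡1 is k=5. Yes, ord_25(6) = 5.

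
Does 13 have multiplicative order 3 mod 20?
Powers of 13 mod 20: 13^1≡13, 13^2≡9, 13^3≡17, 13^4≡1. 13^3≡17≢1, so ord ≠ 3. No, the actual order is 4.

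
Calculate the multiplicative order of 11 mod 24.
Powers of 11 mod 24: 11^1≡11, 11^2≡1. So the order of 11 is 2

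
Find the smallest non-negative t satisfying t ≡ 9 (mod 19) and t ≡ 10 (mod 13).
M = 19 × 13 = 247. M₁ = 13, y₁ ≡ 3 (mod 19). M₂ = 19, y₂ ≡ 11 (mod 13). t = 9×13×3 + 10×19×11 ≡ 218 (mod 247)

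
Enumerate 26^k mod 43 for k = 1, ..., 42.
26^1, 26^2, ..., 26^{42} mod 43: [26, 31, 32, 15, 3, 35, 7, 10, 2, 9, 19, 21, 30, 6, 27, 14, 20, 4, 18, 38, 42, 17, 12, 11, 28, 40, 8, 36, 33, 41, 34, 24, 22, 13, 37, 16, 29, 23, 39, 25, 5, 1]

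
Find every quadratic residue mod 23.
Quadratic residues modulo 23: {1, 2, 3, 4, 6, 8, 9, 12, 13, 16, 18}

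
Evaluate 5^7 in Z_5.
By repeated squaring (mod 5): 5^{1}≡0, 5^{2}≡0, 5^{4}≡0. Then 5^{7} = 5^{4+2+1} ≡ 0 × 0 × 0 ≡ 0 (mod 5)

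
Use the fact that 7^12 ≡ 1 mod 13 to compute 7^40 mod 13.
By Fermat: 7^{12} ≡ 1 mod 13. 40 = 3×12 + 4. So 7^{40} ≡ 7^{4} ≡ 9 mod 13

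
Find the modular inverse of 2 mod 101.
Since 101 is prime, by Fermat 2^(-1) ≡ 2^{99} ≡ 51 (mod 101). Verify: 2 × 51 = 102 ≡ 1 (mod 101)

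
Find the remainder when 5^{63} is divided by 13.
By Fermat: 5^{12} ≡ 1 (mod 13). 63 = 5×12 + 3. So 5^{63} ≡ 5^{3} ≡ 8 (mod 13)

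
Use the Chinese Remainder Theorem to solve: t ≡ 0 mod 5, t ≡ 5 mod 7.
M = 5 × 7 = 35. M₁ = 7, y₁ ≡ 3 mod 5. M₂ = 5, y₂ ≡ 3 mod 7. t = 0×7×3 + 5×5×3 ≡ 5 mod 35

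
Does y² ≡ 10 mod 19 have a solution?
By Euler's criterion: 10^{9} ≡ 18 mod 19. Since this equals -1 (≡ 18), 10 is not a QR.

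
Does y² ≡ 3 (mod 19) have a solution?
By Euler's criterion: 3^{9} ≡ 18 (mod 19). Since this equals -1 (≡ 18), 3 is not a QR.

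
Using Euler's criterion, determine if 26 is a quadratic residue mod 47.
By Euler's criterion: 26^{23} ≡ 46 (mod 47). Since this equals -1 (≡ 46), 26 is not a QR.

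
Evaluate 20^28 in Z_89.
By repeated squaring (mod 89): 20^{1}≡20, 20^{2}≡44, 20^{4}≡67, 20^{8}≡39, 20^{16}≡8. Then 20^{28} = 20^{16+8+4} ≡ 8 × 39 × 67 ≡ 78 (mod 89)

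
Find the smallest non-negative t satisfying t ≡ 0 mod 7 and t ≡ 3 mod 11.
M = 7 × 11 = 77. M₁ = 11, y₁ ≡ 2 mod 7. M₂ = 7, y₂ ≡ 8 mod 11. t = 0×11×2 + 3×7×8 ≡ 14 mod 77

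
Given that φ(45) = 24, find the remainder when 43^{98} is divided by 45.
By Euler: 43^{24} ≡ 1 mod 45 since gcd(43, 45) = 1. 98 = 4×24 + 2. So 43^{98} ≡ 43^{2} ≡ 4 mod 45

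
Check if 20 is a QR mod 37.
By Euler's criterion: 20^{18} ≡ 36 (mod 37). Since this equals -1 (≡ 36), 20 is not a QR.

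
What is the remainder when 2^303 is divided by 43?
Using Fermat: 2^{42} ≡ 1 (mod 43). 303 ≡ 9 (mod 42). So 2^{303} ≡ 2^{9} ≡ 39 (mod 43)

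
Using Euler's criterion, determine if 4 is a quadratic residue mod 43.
By Euler's criterion: 4^{21} ≡ 1 (mod 43). Since this equals 1, 4 is a QR.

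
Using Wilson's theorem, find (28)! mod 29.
By Wilson's theorem, (28)! ≡ -1 ≡ 28 mod 29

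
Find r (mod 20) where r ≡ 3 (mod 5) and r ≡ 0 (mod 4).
M = 5 × 4 = 20. M₁ = 4, y₁ ≡ 4 (mod 5). M₂ = 5, y₂ ≡ 1 (mod 4). r = 3×4×4 + 0×5×1 ≡ 8 (mod 20)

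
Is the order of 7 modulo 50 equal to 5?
Powers of 7 mod 50: 7^1≡7, 7^2≡49, 7^3≡43, 7^4≡1. Already 7^4≡1, so the order is 4 < 5. No, the actual order is 4.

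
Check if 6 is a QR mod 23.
By Euler's criterion: 6^{11} ≡ 1 mod 23. Since this equals 1, 6 is a QR.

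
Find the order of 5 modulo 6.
Powers of 5 mod 6: 5^1≡5, 5^2≡1. So the order of 5 is 2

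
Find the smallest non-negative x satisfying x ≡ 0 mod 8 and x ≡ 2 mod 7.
M = 8 × 7 = 56. M₁ = 7, y₁ ≡ 7 mod 8. M₂ = 8, y₂ ≡ 1 mod 7. x = 0×7×7 + 2×8×1 ≡ 16 mod 56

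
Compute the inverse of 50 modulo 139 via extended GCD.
Extended GCD: 50(-25) + 139(9) = 1. So 50^(-1) ≡ -25 ≡ 114 mod 139. Verify: 50 × 114 = 5700 ≡ 1 mod 139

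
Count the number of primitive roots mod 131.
There are φ(131-1) = φ(130) = 48 primitive roots modulo 131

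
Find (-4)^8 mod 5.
Using Fermat: (-4)^{4} ≡ 1 mod 5. 8 ≡ 0 mod 4. So (-4)^{8} ≡ (-4)^{0} ≡ 1 mod 5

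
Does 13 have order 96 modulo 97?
ord_97(13) divides 96. For each prime q|96: 13^{48}≡96, 13^{32}≡35, none ≡ 1. So 13 has order 96 and is a primitive root mod 97.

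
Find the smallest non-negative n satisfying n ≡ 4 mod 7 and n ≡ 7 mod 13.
M = 7 × 13 = 91. M₁ = 13, y₁ ≡ 6 mod 7. M₂ = 7, y₂ ≡ 2 mod 13. n = 4×13×6 + 7×7×2 ≡ 46 mod 91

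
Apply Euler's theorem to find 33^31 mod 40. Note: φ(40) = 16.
By Euler: 33^{16} ≡ 1 mod 40 since gcd(33, 40) = 1. 31 = 1×16 + 15. So 33^{31} ≡ 33^{15} ≡ 17 mod 40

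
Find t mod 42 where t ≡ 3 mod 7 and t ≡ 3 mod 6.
M = 7 × 6 = 42. M₁ = 6, y₁ ≡ 6 mod 7. M₂ = 7, y₂ ≡ 1 mod 6. t = 3×6×6 + 3×7×1 ≡ 3 mod 42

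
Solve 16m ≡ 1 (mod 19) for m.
Since 19 is prime, by Fermat 16^(-1) ≡ 16^{17} ≡ 6 (mod 19). Verify: 16 × 6 = 96 ≡ 1 (mod 19)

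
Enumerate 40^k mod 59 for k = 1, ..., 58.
40^1, 40^2, ..., 40^{58} mod 59: [40, 7, 44, 49, 13, 48, 32, 41, 47, 51, 34, 3, 2, 21, 14, 29, 39, 26, 37, 5, 23, 35, 43, 9, 6, 4, 42, 28, 58, 19, 52, 15, 10, 46, 11, 27, 18, 12, 8, 25, 56, 57, 38, 45, 30, 20, 33, 22, 54, 36, 24, 16, 50, 53, 55, 17, 31, 1]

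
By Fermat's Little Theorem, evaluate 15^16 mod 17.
By Fermat's Little Theorem, 15^{16} ≡ 1 (mod 17) since 17 is prime and gcd(15, 17) = 1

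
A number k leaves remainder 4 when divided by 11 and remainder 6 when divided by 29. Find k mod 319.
M = 11 × 29 = 319. M₁ = 29, y₁ ≡ 8 mod 11. M₂ = 11, y₂ ≡ 8 mod 29. k = 4×29×8 + 6×11×8 ≡ 180 mod 319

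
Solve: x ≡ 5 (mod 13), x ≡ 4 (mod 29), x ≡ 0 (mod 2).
M = 13 × 29 × 2 = 754. M₁ = 58, y₁ ≡ 11 (mod 13). M₂ = 26, y₂ ≡ 19 (mod 29). M₃ = 377, y₃ ≡ 1 (mod 2). x = 5×58×11 + 4×26×19 + 0×377×1 ≡ 642 (mod 754)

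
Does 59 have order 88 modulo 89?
ord_89(59) divides 88. For each prime q|88: 59^{44}≡88, 59^{8}≡32, none ≡ 1. So 59 has order 88 and is a primitive root mod 89.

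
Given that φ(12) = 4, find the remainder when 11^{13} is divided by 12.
By Euler: 11^{4} ≡ 1 mod 12 since gcd(11, 12) = 1. 13 = 3×4 + 1. So 11^{13} ≡ 11^{1} ≡ 11 mod 12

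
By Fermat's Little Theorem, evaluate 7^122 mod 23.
By Fermat: 7^{22} ≡ 1 (mod 23). 122 = 5×22 + 12. So 7^{122} ≡ 7^{12} ≡ 16 (mod 23)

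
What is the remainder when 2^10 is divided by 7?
Using Fermat: 2^{6} ≡ 1 (mod 7). 10 ≡ 4 (mod 6). So 2^{10} ≡ 2^{4} ≡ 2 (mod 7)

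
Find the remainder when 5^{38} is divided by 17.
By Fermat: 5^{16} ≡ 1 (mod 17). 38 = 2×16 + 6. So 5^{38} ≡ 5^{6} ≡ 2 (mod 17)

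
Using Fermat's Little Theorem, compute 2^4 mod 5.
By Fermat's Little Theorem, 2^{4} ≡ 1 (mod 5) since 5 is prime and gcd(2, 5) = 1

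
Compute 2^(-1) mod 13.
Since 13 is prime, by Fermat 2^(-1) ≡ 2^{11} ≡ 7 mod 13. Verify: 2 × 7 = 14 ≡ 1 mod 13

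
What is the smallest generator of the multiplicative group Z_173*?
g = 2. For each prime q|172: 2^{86}≡172, 2^{4}≡16, none ≡ 1, so ord_173(2) = 172 and 2 is a primitive root.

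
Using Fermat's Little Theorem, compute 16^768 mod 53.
By Fermat: 16^{52} ≡ 1 mod 53. 768 ≡ 40 mod 52. So 16^{768} ≡ 16^{40} ≡ 16 mod 53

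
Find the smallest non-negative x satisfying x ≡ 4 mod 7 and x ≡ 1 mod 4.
M = 7 × 4 = 28. M₁ = 4, y₁ ≡ 2 mod 7. M₂ = 7, y₂ ≡ 3 mod 4. x = 4×4×2 + 1×7×3 ≡ 25 mod 28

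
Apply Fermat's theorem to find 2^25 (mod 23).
By Fermat: 2^{22} ≡ 1 (mod 23). So 2^{25} = 2^{22} · 2^{3} ≡ 2^{3} ≡ 8 (mod 23)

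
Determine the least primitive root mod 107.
g = 2. For each prime q|106: 2^{53}≡106, 2^{2}≡4, none ≡ 1, so ord_107(2) = 106 and 2 is a primitive root.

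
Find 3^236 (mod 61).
Using Fermat: 3^{60} ≡ 1 (mod 61). 236 ≡ 56 (mod 60). So 3^{236} ≡ 3^{56} ≡ 58 (mod 61)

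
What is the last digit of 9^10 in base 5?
Using Fermat: 9^{4} ≡ 1 mod 5. 10 ≡ 2 mod 4. So 9^{10} ≡ 9^{2} ≡ 1 mod 5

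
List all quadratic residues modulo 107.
Squares in Z_107*: {1, 3, 4, 9, 10, 11, 12, 13, 14, 16, 19, 23, 25, 27, 29, 30, 33, 34, 35, 36, 37, 39, 40, 41, 42, 44, 47, 48, 49, 52, 53, 56, 57, 61, 62, 64, 69, 75, 76, 79, 81, 83, 85, 86, 87, 89, 90, 92, 99, 100, 101, 102, 105}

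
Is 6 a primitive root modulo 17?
ord_17(6) divides 16. For each prime q|16: 6^{8}≡16, none ≡ 1. So 6 has order 16 and is a primitive root mod 17.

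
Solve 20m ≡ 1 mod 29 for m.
Since 29 is prime, by Fermat 20^(-1) ≡ 20^{27} ≡ 16 mod 29. Verify: 20 × 16 = 320 ≡ 1 mod 29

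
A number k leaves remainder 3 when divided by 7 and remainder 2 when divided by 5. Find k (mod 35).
M = 7 × 5 = 35. M₁ = 5, y₁ ≡ 3 (mod 7). M₂ = 7, y₂ ≡ 3 (mod 5). k = 3×5×3 + 2×7×3 ≡ 17 (mod 35)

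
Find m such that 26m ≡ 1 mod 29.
Since 29 is prime, by Fermat 26^(-1) ≡ 26^{27} ≡ 19 mod 29. Verify: 26 × 19 = 494 ≡ 1 mod 29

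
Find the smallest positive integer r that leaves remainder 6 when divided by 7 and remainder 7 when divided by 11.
M = 7 × 11 = 77. M₁ = 11, y₁ ≡ 2 mod 7. M₂ = 7, y₂ ≡ 8 mod 11. r = 6×11×2 + 7×7×8 ≡ 62 mod 77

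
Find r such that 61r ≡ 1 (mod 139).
Since 139 is prime, by Fermat 61^(-1) ≡ 61^{137} ≡ 98 (mod 139). Verify: 61 × 98 = 5978 ≡ 1 (mod 139)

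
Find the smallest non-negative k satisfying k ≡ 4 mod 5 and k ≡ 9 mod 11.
M = 5 × 11 = 55. M₁ = 11, y₁ ≡ 1 mod 5. M₂ = 5, y₂ ≡ 9 mod 11. k = 4×11×1 + 9×5×9 ≡ 9 mod 55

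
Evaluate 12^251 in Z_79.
Using Fermat: 12^{78} ≡ 1 (mod 79). 251 ≡ 17 (mod 78). So 12^{251} ≡ 12^{17} ≡ 41 (mod 79)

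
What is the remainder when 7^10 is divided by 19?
By repeated squaring (mod 19): 7^{1}≡7, 7^{2}≡11, 7^{4}≡7, 7^{8}≡11. Then 7^{10} = 7^{8+2} ≡ 11 × 11 ≡ 7 (mod 19)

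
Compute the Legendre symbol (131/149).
(131/149) = 131^{74} mod 149 = -1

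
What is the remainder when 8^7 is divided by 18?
By repeated squaring (mod 18): 8^{1}≡8, 8^{2}≡10, 8^{4}≡10. Then 8^{7} = 8^{4+2+1} ≡ 10 × 10 × 8 ≡ 8 (mod 18)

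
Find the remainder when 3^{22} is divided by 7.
By Fermat: 3^{6} ≡ 1 mod 7. 22 = 3×6 + 4. So 3^{22} ≡ 3^{4} ≡ 4 mod 7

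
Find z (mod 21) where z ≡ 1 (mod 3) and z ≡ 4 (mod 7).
M = 3 × 7 = 21. M₁ = 7, y₁ ≡ 1 (mod 3). M₂ = 3, y₂ ≡ 5 (mod 7). z = 1×7×1 + 4×3×5 ≡ 4 (mod 21)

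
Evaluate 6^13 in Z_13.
Using Fermat: 6^{12} ≡ 1 (mod 13). 13 ≡ 1 (mod 12). So 6^{13} ≡ 6^{1} ≡ 6 (mod 13)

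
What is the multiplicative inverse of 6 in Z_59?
Since 59 is prime, by Fermat 6^(-1) ≡ 6^{57} ≡ 10 (mod 59). Verify: 6 × 10 = 60 ≡ 1 (mod 59)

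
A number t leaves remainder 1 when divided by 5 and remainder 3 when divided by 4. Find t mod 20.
M = 5 × 4 = 20. M₁ = 4, y₁ ≡ 4 mod 5. M₂ = 5, y₂ ≡ 1 mod 4. t = 1×4×4 + 3×5×1 ≡ 11 mod 20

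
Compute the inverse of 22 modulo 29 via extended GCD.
Extended GCD: 22(4) + 29(-3) = 1. So 22^(-1) ≡ 4 mod 29. Verify: 22 × 4 = 88 ≡ 1 mod 29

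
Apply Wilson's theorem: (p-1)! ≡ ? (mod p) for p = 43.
By Wilson's theorem, (42)! ≡ -1 ≡ 42 mod 43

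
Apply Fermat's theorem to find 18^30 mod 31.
By Fermat's Little Theorem, 18^{30} ≡ 1 mod 31 since 31 is prime and gcd(18, 31) = 1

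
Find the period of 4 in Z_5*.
Powers of 4 mod 5: 4^1≡4, 4^2≡1. Order = 2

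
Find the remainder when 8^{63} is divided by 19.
By Fermat: 8^{18} ≡ 1 (mod 19). 63 = 3×18 + 9. So 8^{63} ≡ 8^{9} ≡ 18 (mod 19)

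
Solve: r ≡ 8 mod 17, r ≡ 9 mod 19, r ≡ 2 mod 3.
M = 17 × 19 × 3 = 969. M₁ = 57, y₁ ≡ 3 mod 17. M₂ = 51, y₂ ≡ 3 mod 19. M₃ = 323, y₃ ≡ 2 mod 3. r = 8×57×3 + 9×51×3 + 2×323×2 ≡ 161 mod 969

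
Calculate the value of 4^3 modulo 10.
4^{3} = 64 ≡ 4 mod 10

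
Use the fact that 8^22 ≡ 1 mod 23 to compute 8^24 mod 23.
By Fermat: 8^{22} ≡ 1 mod 23. So 8^{24} = 8^{22} · 8^{2} ≡ 8^{2} ≡ 18 mod 23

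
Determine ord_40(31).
Powers of 31 mod 40: 31^1≡31, 31^2≡1. ord_40(31) = 2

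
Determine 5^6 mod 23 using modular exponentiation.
By repeated squaring (mod 23): 5^{1}≡5, 5^{2}≡2, 5^{4}≡4. Then 5^{6} = 5^{4+2} ≡ 4 × 2 ≡ 8 (mod 23)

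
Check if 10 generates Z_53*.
10^{13} ≡ 1 (mod 53) and 13 < 52, so ord_53(10) = 13 ≠ 52 and 10 is not a primitive root.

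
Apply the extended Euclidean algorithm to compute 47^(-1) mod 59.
Extended GCD: 47(-5) + 59(4) = 1. So 47^(-1) ≡ -5 ≡ 54 (mod 59). Verify: 47 × 54 = 2538 ≡ 1 (mod 59)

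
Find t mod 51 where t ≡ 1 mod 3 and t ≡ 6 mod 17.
M = 3 × 17 = 51. M₁ = 17, y₁ ≡ 2 mod 3. M₂ = 3, y₂ ≡ 6 mod 17. t = 1×17×2 + 6×3×6 ≡ 40 mod 51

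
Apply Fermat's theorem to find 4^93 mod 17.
By Fermat: 4^{16} ≡ 1 mod 17. 93 = 5×16 + 13. So 4^{93} ≡ 4^{13} ≡ 4 mod 17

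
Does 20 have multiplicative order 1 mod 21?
Powers of 20 mod 21: 20^1≡20, 20^2≡1. 20^1≡20≢1, so ord ≠ 1. No, the actual order is 2.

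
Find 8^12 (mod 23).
By repeated squaring (mod 23): 8^{1}≡8, 8^{2}≡18, 8^{4}≡2, 8^{8}≡4. Then 8^{12} = 8^{8+4} ≡ 4 × 2 ≡ 8 (mod 23)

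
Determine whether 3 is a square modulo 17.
By Euler's criterion: 3^{8} ≡ 16 mod 17. Since this equals -1 (≡ 16), 3 is not a QR.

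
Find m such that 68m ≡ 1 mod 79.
Since 79 is prime, by Fermat 68^(-1) ≡ 68^{77} ≡ 43 mod 79. Verify: 68 × 43 = 2924 ≡ 1 mod 79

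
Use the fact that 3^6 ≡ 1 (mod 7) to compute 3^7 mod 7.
By Fermat: 3^{6} ≡ 1 (mod 7). So 3^{7} = 3^{6} · 3^{1} ≡ 3^{1} ≡ 3 (mod 7)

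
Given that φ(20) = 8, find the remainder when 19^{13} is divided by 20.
By Euler: 19^{8} ≡ 1 mod 20 since gcd(19, 20) = 1. 13 = 1×8 + 5. So 19^{13} ≡ 19^{5} ≡ 19 mod 20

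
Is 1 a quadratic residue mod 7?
By Euler's criterion: 1^{3} ≡ 1 (mod 7). Since this equals 1, 1 is a QR.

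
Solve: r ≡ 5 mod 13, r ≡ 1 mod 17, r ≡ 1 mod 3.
M = 13 × 17 × 3 = 663. M₁ = 51, y₁ ≡ 12 mod 13. M₂ = 39, y₂ ≡ 7 mod 17. M₃ = 221, y₃ ≡ 2 mod 3. r = 5×51×12 + 1×39×7 + 1×221×2 ≡ 460 mod 663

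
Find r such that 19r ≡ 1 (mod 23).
Since 23 is prime, by Fermat 19^(-1) ≡ 19^{21} ≡ 17 (mod 23). Verify: 19 × 17 = 323 ≡ 1 (mod 23)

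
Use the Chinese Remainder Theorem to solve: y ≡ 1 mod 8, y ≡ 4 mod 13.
M = 8 × 13 = 104. M₁ = 13, y₁ ≡ 5 mod 8. M₂ = 8, y₂ ≡ 5 mod 13. y = 1×13×5 + 4×8×5 ≡ 17 mod 104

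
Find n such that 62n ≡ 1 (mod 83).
Since 83 is prime, by Fermat 62^(-1) ≡ 62^{81} ≡ 79 (mod 83). Verify: 62 × 79 = 4898 ≡ 1 (mod 83)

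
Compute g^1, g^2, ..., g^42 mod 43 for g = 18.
18^1, 18^2, ..., 18^{42} mod 43: [18, 23, 27, 13, 19, 41, 7, 40, 32, 17, 5, 4, 29, 6, 22, 9, 33, 35, 28, 31, 42, 25, 20, 16, 30, 24, 2, 36, 3, 11, 26, 38, 39, 14, 37, 21, 34, 10, 8, 15, 12, 1]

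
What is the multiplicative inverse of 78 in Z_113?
Since 113 is prime, by Fermat 78^(-1) ≡ 78^{111} ≡ 71 mod 113. Verify: 78 × 71 = 5538 ≡ 1 mod 113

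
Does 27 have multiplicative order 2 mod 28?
Powers of 27 mod 28: 27^1≡27, 27^2≡1. First k with 27^k≡1 is k=2. Yes, ord_28(27) = 2.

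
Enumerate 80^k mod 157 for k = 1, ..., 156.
80^1, 80^2, ..., 80^{156} mod 157: [80, 120, 23, 113, 91, 58, 87, 52, 78, 117, 97, 67, 22, 33, 128, 35, 131, 118, 20, 30, 45, 146, 62, 93, 61, 13, 98, 147, 142, 56, 84, 126, 32, 48, 72, 108, 5, 86, 129, 115, 94, 141, 133, 121, 103, 76, 114, 14, 21, 110, 8, 12, 18, 27, 119, 100, 150, 68, 102, 153, 151, 148, 65, 19, 107, 82, 123, 106, 2, 3, 83, 46, 69, 25, 116, 17, 104, 156, 77, 37, 134, 44, 66, 99, 70, 105, 79, 40, 60, 90, 135, 124, 29, 122, 26, 39, 137, 127, 112, 11, 95, 64, 96, 144, 59, 10, 15, 101, 73, 31, 125, 109, 85, 49, 152, 71, 28, 42, 63, 16, 24, 36, 54, 81, 43, 143, 136, 47, 149, 145, 139, 130, 38, 57, 7, 89, 55, 4, 6, 9, 92, 138, 50, 75, 34, 51, 155, 154, 74, 111, 88, 132, 41, 140, 53, 1]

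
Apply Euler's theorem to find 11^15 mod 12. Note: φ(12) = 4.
By Euler: 11^{4} ≡ 1 mod 12 since gcd(11, 12) = 1. 15 = 3×4 + 3. So 11^{15} ≡ 11^{3} ≡ 11 mod 12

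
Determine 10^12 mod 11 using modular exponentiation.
Using Fermat: 10^{10} ≡ 1 (mod 11). 12 ≡ 2 (mod 10). So 10^{12} ≡ 10^{2} ≡ 1 (mod 11)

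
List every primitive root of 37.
There are φ(36) = 12 primitive roots mod 37: {2, 5, 13, 15, 17, 18, 19, 20, 22, 24, 32, 35}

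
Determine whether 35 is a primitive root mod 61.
ord_61(35) divides 60. For each prime q|60: 35^{30}≡60, 35^{20}≡13, 35^{12}≡9, none ≡ 1. So 35 has order 60 and is a primitive root mod 61.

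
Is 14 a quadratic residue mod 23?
By Euler's criterion: 14^{11} ≡ 22 mod 23. Since this equals -1 (≡ 22), 14 is not a QR.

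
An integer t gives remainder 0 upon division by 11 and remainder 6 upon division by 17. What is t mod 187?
M = 11 × 17 = 187. M₁ = 17, y₁ ≡ 2 mod 11. M₂ = 11, y₂ ≡ 14 mod 17. t = 0×17×2 + 6×11×14 ≡ 176 mod 187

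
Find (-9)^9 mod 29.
By repeated squaring mod 29: (-9)^{1}≡20, (-9)^{2}≡23, (-9)^{4}≡7, (-9)^{8}≡20. Then (-9)^{9} = (-9)^{8+1} ≡ 20 × 20 ≡ 23 mod 29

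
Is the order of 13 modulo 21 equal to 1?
Powers of 13 mod 21: 13^1≡13, 13^2≡1. 13^1≡13≢1, so ord ≠ 1. No, the actual order is 2.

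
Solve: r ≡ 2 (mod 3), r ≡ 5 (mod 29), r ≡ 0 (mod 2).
M = 3 × 29 × 2 = 174. M₁ = 58, y₁ ≡ 1 (mod 3). M₂ = 6, y₂ ≡ 5 (mod 29). M₃ = 87, y₃ ≡ 1 (mod 2). r = 2×58×1 + 5×6×5 + 0×87×1 ≡ 92 (mod 174)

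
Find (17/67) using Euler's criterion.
(17/67) = 17^{33} mod 67 = 1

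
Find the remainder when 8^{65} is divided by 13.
By Fermat: 8^{12} ≡ 1 mod 13. 65 = 5×12 + 5. So 8^{65} ≡ 8^{5} ≡ 8 mod 13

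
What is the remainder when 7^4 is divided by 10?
7^{4} = 2401 ≡ 1 mod 10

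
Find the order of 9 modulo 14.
Powers of 9 mod 14: 9^1≡9, 9^2≡11, 9^3≡1. ord_14(9) = 3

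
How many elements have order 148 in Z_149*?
There are φ(149-1) = φ(148) = 72 primitive roots modulo 149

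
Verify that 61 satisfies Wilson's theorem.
(60)! mod 61 = 60. Since this equals -1 (mod 61), Wilson confirms 61 is prime.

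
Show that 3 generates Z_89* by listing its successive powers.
3^1, 3^2, ..., 3^{88} mod 89: [3, 9, 27, 81, 65, 17, 51, 64, 14, 42, 37, 22, 66, 20, 60, 2, 6, 18, 54, 73, 41, 34, 13, 39, 28, 84, 74, 44, 43, 40, 31, 4, 12, 36, 19, 57, 82, 68, 26, 78, 56, 79, 59, 88, 86, 80, 62, 8, 24, 72, 38, 25, 75, 47, 52, 67, 23, 69, 29, 87, 83, 71, 35, 16, 48, 55, 76, 50, 61, 5, 15, 45, 46, 49, 58, 85, 77, 53, 70, 32, 7, 21, 63, 11, 33, 10, 30, 1]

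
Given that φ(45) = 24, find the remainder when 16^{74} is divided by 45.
By Euler: 16^{24} ≡ 1 (mod 45) since gcd(16, 45) = 1. 74 = 3×24 + 2. So 16^{74} ≡ 16^{2} ≡ 31 (mod 45)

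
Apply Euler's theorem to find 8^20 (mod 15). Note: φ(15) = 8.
By Euler: 8^{8} ≡ 1 (mod 15) since gcd(8, 15) = 1. 20 = 2×8 + 4. So 8^{20} ≡ 8^{4} ≡ 1 (mod 15)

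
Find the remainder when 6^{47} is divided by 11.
By Fermat: 6^{10} ≡ 1 mod 11. 47 = 4×10 + 7. So 6^{47} ≡ 6^{7} ≡ 8 mod 11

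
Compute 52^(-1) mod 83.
Since 83 is prime, by Fermat 52^(-1) ≡ 52^{81} ≡ 8 mod 83. Verify: 52 × 8 = 416 ≡ 1 mod 83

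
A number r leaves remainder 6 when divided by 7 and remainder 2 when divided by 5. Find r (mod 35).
M = 7 × 5 = 35. M₁ = 5, y₁ ≡ 3 (mod 7). M₂ = 7, y₂ ≡ 3 (mod 5). r = 6×5×3 + 2×7×3 ≡ 27 (mod 35)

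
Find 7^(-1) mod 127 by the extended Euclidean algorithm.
Extended GCD: 7(-18) + 127(1) = 1. So 7^(-1) ≡ -18 ≡ 109 mod 127. Verify: 7 × 109 = 763 ≡ 1 mod 127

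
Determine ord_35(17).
Powers of 17 mod 35: 17^1≡17, 17^2≡9, 17^3≡13, 17^4≡11, 17^5≡12, 17^6≡29, 17^7≡3, 17^8≡16, 17^9≡27, 17^10≡4, 17^11≡33, 17^12≡1. So the order of 17 is 12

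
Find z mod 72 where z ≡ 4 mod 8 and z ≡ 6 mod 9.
M = 8 × 9 = 72. M₁ = 9, y₁ ≡ 1 mod 8. M₂ = 8, y₂ ≡ 8 mod 9. z = 4×9×1 + 6×8×8 ≡ 60 mod 72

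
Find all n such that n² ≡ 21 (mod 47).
The square roots of 21 mod 47 are 16 and 31. Verify: 16² = 256 ≡ 21 (mod 47)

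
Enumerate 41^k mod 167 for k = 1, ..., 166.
41^1, 41^2, ..., 41^{166} mod 167: [41, 11, 117, 121, 118, 162, 129, 112, 83, 63, 78, 25, 23, 108, 86, 19, 111, 42, 52, 128, 71, 72, 113, 124, 74, 28, 146, 141, 103, 48, 131, 27, 105, 130, 153, 94, 13, 32, 143, 18, 70, 31, 102, 7, 120, 77, 151, 12, 158, 132, 68, 116, 80, 107, 45, 8, 161, 88, 101, 133, 109, 127, 30, 61, 163, 3, 123, 33, 17, 29, 20, 152, 53, 2, 82, 22, 67, 75, 69, 157, 91, 57, 166, 126, 156, 50, 46, 49, 5, 38, 55, 84, 104, 89, 142, 144, 59, 81, 148, 56, 125, 115, 39, 96, 95, 54, 43, 93, 139, 21, 26, 64, 119, 36, 140, 62, 37, 14, 73, 154, 135, 24, 149, 97, 136, 65, 160, 47, 90, 16, 155, 9, 35, 99, 51, 87, 60, 122, 159, 6, 79, 66, 34, 58, 40, 137, 106, 4, 164, 44, 134, 150, 138, 147, 15, 114, 165, 85, 145, 100, 92, 98, 10, 76, 110, 1]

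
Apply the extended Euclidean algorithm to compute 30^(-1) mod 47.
Extended GCD: 30(11) + 47(-7) = 1. So 30^(-1) ≡ 11 mod 47. Verify: 30 × 11 = 330 ≡ 1 mod 47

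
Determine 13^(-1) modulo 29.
Since 29 is prime, by Fermat 13^(-1) ≡ 13^{27} ≡ 9 mod 29. Verify: 13 × 9 = 117 ≡ 1 mod 29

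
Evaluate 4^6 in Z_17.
By repeated squaring mod 17: 4^{1}≡4, 4^{2}≡16, 4^{4}≡1. Then 4^{6} = 4^{4+2} ≡ 1 × 16 ≡ 16 mod 17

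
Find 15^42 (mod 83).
By repeated squaring (mod 83): 15^{1}≡15, 15^{2}≡59, 15^{4}≡78, 15^{8}≡25, 15^{16}≡44, 15^{32}≡27. Then 15^{42} = 15^{32+8+2} ≡ 27 × 25 × 59 ≡ 68 (mod 83)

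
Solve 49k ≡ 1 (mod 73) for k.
Since 73 is prime, by Fermat 49^(-1) ≡ 49^{71} ≡ 3 (mod 73). Verify: 49 × 3 = 147 ≡ 1 (mod 73)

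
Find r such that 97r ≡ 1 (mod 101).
Since 101 is prime, by Fermat 97^(-1) ≡ 97^{99} ≡ 25 (mod 101). Verify: 97 × 25 = 2425 ≡ 1 (mod 101)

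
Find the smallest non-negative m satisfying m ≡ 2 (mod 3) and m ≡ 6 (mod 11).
M = 3 × 11 = 33. M₁ = 11, y₁ ≡ 2 (mod 3). M₂ = 3, y₂ ≡ 4 (mod 11). m = 2×11×2 + 6×3×4 ≡ 17 (mod 33)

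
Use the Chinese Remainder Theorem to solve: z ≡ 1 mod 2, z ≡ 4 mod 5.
M = 2 × 5 = 10. M₁ = 5, y₁ ≡ 1 mod 2. M₂ = 2, y₂ ≡ 3 mod 5. z = 1×5×1 + 4×2×3 ≡ 9 mod 10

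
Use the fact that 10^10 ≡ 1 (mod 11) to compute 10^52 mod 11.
By Fermat: 10^{10} ≡ 1 (mod 11). 52 = 5×10 + 2. So 10^{52} ≡ 10^{2} ≡ 1 (mod 11)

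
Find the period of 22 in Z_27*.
Powers of 22 mod 27: 22^1≡22, 22^2≡25, 22^3≡10, 22^4≡4, 22^5≡7, 22^6≡19, 22^7≡13, 22^8≡16, 22^9≡1. ord_27(22) = 9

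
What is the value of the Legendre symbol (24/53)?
(24/53) = 24^{26} mod 53 = 1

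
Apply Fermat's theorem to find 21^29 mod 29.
By Fermat: 21^{28} ≡ 1 mod 29. So 21^{29} = 21^{28} · 21^{1} ≡ 21^{1} ≡ 21 mod 29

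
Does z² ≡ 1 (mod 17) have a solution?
By Euler's criterion: 1^{8} ≡ 1 (mod 17). Since this equals 1, 1 is a QR.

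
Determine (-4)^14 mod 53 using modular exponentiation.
By repeated squaring mod 53: (-4)^{1}≡49, (-4)^{2}≡16, (-4)^{4}≡44, (-4)^{8}≡28. Then (-4)^{14} = (-4)^{8+4+2} ≡ 28 × 44 × 16 ≡ 49 mod 53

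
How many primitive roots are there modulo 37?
There are φ(37-1) = φ(36) = 12 primitive roots modulo 37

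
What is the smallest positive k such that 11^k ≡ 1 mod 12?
Powers of 11 mod 12: 11^1≡11, 11^2≡1. ord_12(11) = 2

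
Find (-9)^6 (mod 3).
By repeated squaring (mod 3): (-9)^{1}≡0, (-9)^{2}≡0, (-9)^{4}≡0. Then (-9)^{6} = (-9)^{4+2} ≡ 0 × 0 ≡ 0 (mod 3)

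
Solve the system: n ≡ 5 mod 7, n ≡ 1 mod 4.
M = 7 × 4 = 28. M₁ = 4, y₁ ≡ 2 mod 7. M₂ = 7, y₂ ≡ 3 mod 4. n = 5×4×2 + 1×7×3 ≡ 5 mod 28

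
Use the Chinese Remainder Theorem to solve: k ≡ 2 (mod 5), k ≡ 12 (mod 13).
M = 5 × 13 = 65. M₁ = 13, y₁ ≡ 2 (mod 5). M₂ = 5, y₂ ≡ 8 (mod 13). k = 2×13×2 + 12×5×8 ≡ 12 (mod 65)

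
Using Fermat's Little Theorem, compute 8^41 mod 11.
By Fermat: 8^{10} ≡ 1 (mod 11). 41 = 4×10 + 1. So 8^{41} ≡ 8^{1} ≡ 8 (mod 11)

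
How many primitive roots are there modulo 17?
A prime p has φ(p-1) primitive roots; here φ(16) = 8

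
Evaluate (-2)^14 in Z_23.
By repeated squaring mod 23: (-2)^{1}≡21, (-2)^{2}≡4, (-2)^{4}≡16, (-2)^{8}≡3. Then (-2)^{14} = (-2)^{8+4+2} ≡ 3 × 16 × 4 ≡ 8 mod 23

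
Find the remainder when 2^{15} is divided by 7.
By Fermat: 2^{6} ≡ 1 (mod 7). 15 = 2×6 + 3. So 2^{15} ≡ 2^{3} ≡ 1 (mod 7)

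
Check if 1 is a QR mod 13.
By Euler's criterion: 1^{6} ≡ 1 (mod 13). Since this equals 1, 1 is a QR.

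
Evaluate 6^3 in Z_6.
6^{3} = 216 ≡ 0 (mod 6)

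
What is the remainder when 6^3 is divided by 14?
6^{3} = 216 ≡ 6 mod 14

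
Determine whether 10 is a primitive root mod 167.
ord_167(10) divides 166. For each prime q|166: 10^{83}≡166, 10^{2}≡100, none ≡ 1. So 10 has order 166 and is a primitive root mod 167.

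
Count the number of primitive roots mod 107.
There are φ(107-1) = φ(106) = 52 primitive roots modulo 107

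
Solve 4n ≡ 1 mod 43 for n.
Since 43 is prime, by Fermat 4^(-1) ≡ 4^{41} ≡ 11 mod 43. Verify: 4 × 11 = 44 ≡ 1 mod 43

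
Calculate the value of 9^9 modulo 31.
By repeated squaring mod 31: 9^{1}≡9, 9^{2}≡19, 9^{4}≡20, 9^{8}≡28. Then 9^{9} = 9^{8+1} ≡ 28 × 9 ≡ 4 mod 31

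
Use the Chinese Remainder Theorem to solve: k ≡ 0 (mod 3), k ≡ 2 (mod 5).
M = 3 × 5 = 15. M₁ = 5, y₁ ≡ 2 (mod 3). M₂ = 3, y₂ ≡ 2 (mod 5). k = 0×5×2 + 2×3×2 ≡ 12 (mod 15)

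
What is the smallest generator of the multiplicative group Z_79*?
g = 3. Powers: [3, 9, 27, 2, 6, 18, 54, 4, ...] generates all 78 non-zero residues.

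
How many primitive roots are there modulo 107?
A prime p has φ(p-1) primitive roots; here φ(106) = 52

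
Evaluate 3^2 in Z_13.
3^{2} = 9 ≡ 9 (mod 13)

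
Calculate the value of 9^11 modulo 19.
By repeated squaring mod 19: 9^{1}≡9, 9^{2}≡5, 9^{4}≡6, 9^{8}≡17. Then 9^{11} = 9^{8+2+1} ≡ 17 × 5 × 9 ≡ 5 mod 19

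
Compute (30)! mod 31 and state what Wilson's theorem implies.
(30)! mod 31 = 30. Since this equals -1 (mod 31), Wilson confirms 31 is prime.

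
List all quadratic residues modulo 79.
QRs mod 79: {1, 2, 4, 5, 8, 9, 10, 11, 13, 16, 18, 19, 20, 21, 22, 23, 25, 26, 31, 32, 36, 38, 40, 42, 44, 45, 46, 49, 50, 51, 52, 55, 62, 64, 65, 67, 72, 73, 76}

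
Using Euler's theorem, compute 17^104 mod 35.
By Euler: 17^{24} ≡ 1 (mod 35) since gcd(17, 35) = 1. 104 = 4×24 + 8. So 17^{104} ≡ 17^{8} ≡ 16 (mod 35)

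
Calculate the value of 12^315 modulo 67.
Using Fermat: 12^{66} ≡ 1 (mod 67). 315 ≡ 51 (mod 66). So 12^{315} ≡ 12^{51} ≡ 58 (mod 67)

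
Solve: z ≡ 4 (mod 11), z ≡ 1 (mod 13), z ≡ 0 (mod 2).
M = 11 × 13 × 2 = 286. M₁ = 26, y₁ ≡ 3 (mod 11). M₂ = 22, y₂ ≡ 3 (mod 13). M₃ = 143, y₃ ≡ 1 (mod 2). z = 4×26×3 + 1×22×3 + 0×143×1 ≡ 92 (mod 286)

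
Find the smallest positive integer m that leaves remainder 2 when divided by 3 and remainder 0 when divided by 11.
M = 3 × 11 = 33. M₁ = 11, y₁ ≡ 2 (mod 3). M₂ = 3, y₂ ≡ 4 (mod 11). m = 2×11×2 + 0×3×4 ≡ 11 (mod 33)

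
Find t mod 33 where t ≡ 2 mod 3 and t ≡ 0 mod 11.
M = 3 × 11 = 33. M₁ = 11, y₁ ≡ 2 mod 3. M₂ = 3, y₂ ≡ 4 mod 11. t = 2×11×2 + 0×3×4 ≡ 11 mod 33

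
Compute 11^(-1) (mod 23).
Since 23 is prime, by Fermat 11^(-1) ≡ 11^{21} ≡ 21 (mod 23). Verify: 11 × 21 = 231 ≡ 1 (mod 23)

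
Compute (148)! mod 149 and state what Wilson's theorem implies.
(148)! mod 149 = 148. Since this equals -1 mod 149, Wilson confirms 149 is prime.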